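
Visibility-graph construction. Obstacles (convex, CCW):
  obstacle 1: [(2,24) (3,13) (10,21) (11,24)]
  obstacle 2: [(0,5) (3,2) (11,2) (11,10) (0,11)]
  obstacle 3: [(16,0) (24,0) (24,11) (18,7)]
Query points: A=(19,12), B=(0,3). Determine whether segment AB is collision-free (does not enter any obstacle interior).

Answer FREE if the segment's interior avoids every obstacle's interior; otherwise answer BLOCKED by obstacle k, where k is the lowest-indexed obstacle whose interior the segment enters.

BLOCKED by obstacle 2

Obstacle 1 [(2,24) (3,13) (10,21) (11,24)]:
  edge (2,24)–(3,13): clear
  edge (3,13)–(10,21): clear
  edge (10,21)–(11,24): clear
  edge (11,24)–(2,24): clear
  midpoint (19/2,15/2) outside
  → clear
Obstacle 2 [(0,5) (3,2) (11,2) (11,10) (0,11)]:
  edge (0,5)–(3,2): crosses AB
  edge (3,2)–(11,2): clear
  edge (11,2)–(11,10): crosses AB
  edge (11,10)–(0,11): clear
  edge (0,11)–(0,5): clear
  → BLOCKED
Obstacle 3 [(16,0) (24,0) (24,11) (18,7)]:
  edge (16,0)–(24,0): clear
  edge (24,0)–(24,11): clear
  edge (24,11)–(18,7): clear
  edge (18,7)–(16,0): clear
  midpoint (19/2,15/2) outside
  → clear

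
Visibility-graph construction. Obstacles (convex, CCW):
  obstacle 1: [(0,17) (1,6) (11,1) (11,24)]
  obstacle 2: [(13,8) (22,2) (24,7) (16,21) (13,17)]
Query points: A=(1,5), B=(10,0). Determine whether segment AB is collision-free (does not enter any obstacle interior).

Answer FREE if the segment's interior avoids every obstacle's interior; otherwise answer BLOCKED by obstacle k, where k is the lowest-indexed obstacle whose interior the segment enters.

FREE

Obstacle 1 [(0,17) (1,6) (11,1) (11,24)]:
  edge (0,17)–(1,6): clear
  edge (1,6)–(11,1): clear
  edge (11,1)–(11,24): clear
  edge (11,24)–(0,17): clear
  midpoint (11/2,5/2) outside
  → clear
Obstacle 2 [(13,8) (22,2) (24,7) (16,21) (13,17)]:
  edge (13,8)–(22,2): clear
  edge (22,2)–(24,7): clear
  edge (24,7)–(16,21): clear
  edge (16,21)–(13,17): clear
  edge (13,17)–(13,8): clear
  midpoint (11/2,5/2) outside
  → clear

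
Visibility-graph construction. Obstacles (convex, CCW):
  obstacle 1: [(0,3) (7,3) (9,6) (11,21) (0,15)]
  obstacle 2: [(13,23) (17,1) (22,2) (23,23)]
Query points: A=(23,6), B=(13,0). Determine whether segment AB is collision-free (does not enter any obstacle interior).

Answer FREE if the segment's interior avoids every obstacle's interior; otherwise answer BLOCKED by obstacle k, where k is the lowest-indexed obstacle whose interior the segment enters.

Obstacle 1 [(0,3) (7,3) (9,6) (11,21) (0,15)]:
  edge (0,3)–(7,3): clear
  edge (7,3)–(9,6): clear
  edge (9,6)–(11,21): clear
  edge (11,21)–(0,15): clear
  edge (0,15)–(0,3): clear
  midpoint (18,3) outside
  → clear
Obstacle 2 [(13,23) (17,1) (22,2) (23,23)]:
  edge (13,23)–(17,1): crosses AB
  edge (17,1)–(22,2): clear
  edge (22,2)–(23,23): crosses AB
  edge (23,23)–(13,23): clear
  → BLOCKED

BLOCKED by obstacle 2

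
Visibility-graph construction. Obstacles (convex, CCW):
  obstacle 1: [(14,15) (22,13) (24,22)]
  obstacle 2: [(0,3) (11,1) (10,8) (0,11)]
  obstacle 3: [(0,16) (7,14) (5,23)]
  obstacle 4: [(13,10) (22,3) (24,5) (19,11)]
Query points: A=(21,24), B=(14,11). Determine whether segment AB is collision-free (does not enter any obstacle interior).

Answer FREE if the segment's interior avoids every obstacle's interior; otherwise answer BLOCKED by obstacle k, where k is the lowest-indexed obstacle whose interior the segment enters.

BLOCKED by obstacle 1

Obstacle 1 [(14,15) (22,13) (24,22)]:
  edge (14,15)–(22,13): crosses AB
  edge (22,13)–(24,22): clear
  edge (24,22)–(14,15): crosses AB
  → BLOCKED
Obstacle 2 [(0,3) (11,1) (10,8) (0,11)]:
  edge (0,3)–(11,1): clear
  edge (11,1)–(10,8): clear
  edge (10,8)–(0,11): clear
  edge (0,11)–(0,3): clear
  midpoint (35/2,35/2) outside
  → clear
Obstacle 3 [(0,16) (7,14) (5,23)]:
  edge (0,16)–(7,14): clear
  edge (7,14)–(5,23): clear
  edge (5,23)–(0,16): clear
  midpoint (35/2,35/2) outside
  → clear
Obstacle 4 [(13,10) (22,3) (24,5) (19,11)]:
  edge (13,10)–(22,3): clear
  edge (22,3)–(24,5): clear
  edge (24,5)–(19,11): clear
  edge (19,11)–(13,10): clear
  midpoint (35/2,35/2) outside
  → clear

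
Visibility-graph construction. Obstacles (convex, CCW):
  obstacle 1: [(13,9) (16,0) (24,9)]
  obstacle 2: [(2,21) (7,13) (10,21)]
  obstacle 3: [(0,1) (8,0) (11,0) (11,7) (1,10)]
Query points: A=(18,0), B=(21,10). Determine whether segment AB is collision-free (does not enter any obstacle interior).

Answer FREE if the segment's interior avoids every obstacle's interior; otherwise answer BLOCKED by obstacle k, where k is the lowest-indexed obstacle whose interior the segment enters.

BLOCKED by obstacle 1

Obstacle 1 [(13,9) (16,0) (24,9)]:
  edge (13,9)–(16,0): clear
  edge (16,0)–(24,9): crosses AB
  edge (24,9)–(13,9): crosses AB
  → BLOCKED
Obstacle 2 [(2,21) (7,13) (10,21)]:
  edge (2,21)–(7,13): clear
  edge (7,13)–(10,21): clear
  edge (10,21)–(2,21): clear
  midpoint (39/2,5) outside
  → clear
Obstacle 3 [(0,1) (8,0) (11,0) (11,7) (1,10)]:
  edge (0,1)–(8,0): clear
  edge (8,0)–(11,0): clear
  edge (11,0)–(11,7): clear
  edge (11,7)–(1,10): clear
  edge (1,10)–(0,1): clear
  midpoint (39/2,5) outside
  → clear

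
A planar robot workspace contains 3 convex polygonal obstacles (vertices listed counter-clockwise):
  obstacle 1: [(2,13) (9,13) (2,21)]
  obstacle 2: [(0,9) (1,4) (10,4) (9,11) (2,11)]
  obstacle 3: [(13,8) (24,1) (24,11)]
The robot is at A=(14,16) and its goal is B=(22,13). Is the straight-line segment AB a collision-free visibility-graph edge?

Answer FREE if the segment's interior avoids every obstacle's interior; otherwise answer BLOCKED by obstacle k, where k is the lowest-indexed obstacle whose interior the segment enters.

Obstacle 1 [(2,13) (9,13) (2,21)]:
  edge (2,13)–(9,13): clear
  edge (9,13)–(2,21): clear
  edge (2,21)–(2,13): clear
  midpoint (18,29/2) outside
  → clear
Obstacle 2 [(0,9) (1,4) (10,4) (9,11) (2,11)]:
  edge (0,9)–(1,4): clear
  edge (1,4)–(10,4): clear
  edge (10,4)–(9,11): clear
  edge (9,11)–(2,11): clear
  edge (2,11)–(0,9): clear
  midpoint (18,29/2) outside
  → clear
Obstacle 3 [(13,8) (24,1) (24,11)]:
  edge (13,8)–(24,1): clear
  edge (24,1)–(24,11): clear
  edge (24,11)–(13,8): clear
  midpoint (18,29/2) outside
  → clear

FREE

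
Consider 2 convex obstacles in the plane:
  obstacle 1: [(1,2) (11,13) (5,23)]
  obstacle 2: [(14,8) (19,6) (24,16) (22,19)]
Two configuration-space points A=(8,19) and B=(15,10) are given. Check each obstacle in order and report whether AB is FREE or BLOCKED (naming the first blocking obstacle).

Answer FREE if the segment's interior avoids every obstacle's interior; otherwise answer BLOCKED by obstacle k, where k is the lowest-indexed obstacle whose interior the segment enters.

Obstacle 1 [(1,2) (11,13) (5,23)]:
  edge (1,2)–(11,13): clear
  edge (11,13)–(5,23): clear
  edge (5,23)–(1,2): clear
  midpoint (23/2,29/2) outside
  → clear
Obstacle 2 [(14,8) (19,6) (24,16) (22,19)]:
  edge (14,8)–(19,6): clear
  edge (19,6)–(24,16): clear
  edge (24,16)–(22,19): clear
  edge (22,19)–(14,8): clear
  midpoint (23/2,29/2) outside
  → clear

FREE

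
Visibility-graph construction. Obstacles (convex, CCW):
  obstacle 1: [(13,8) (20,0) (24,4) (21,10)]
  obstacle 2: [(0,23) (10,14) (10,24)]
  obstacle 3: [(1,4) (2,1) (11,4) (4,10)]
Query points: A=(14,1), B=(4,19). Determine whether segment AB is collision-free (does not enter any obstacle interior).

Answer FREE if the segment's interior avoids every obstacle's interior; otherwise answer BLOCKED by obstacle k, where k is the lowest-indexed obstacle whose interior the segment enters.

FREE

Obstacle 1 [(13,8) (20,0) (24,4) (21,10)]:
  edge (13,8)–(20,0): clear
  edge (20,0)–(24,4): clear
  edge (24,4)–(21,10): clear
  edge (21,10)–(13,8): clear
  midpoint (9,10) outside
  → clear
Obstacle 2 [(0,23) (10,14) (10,24)]:
  edge (0,23)–(10,14): clear
  edge (10,14)–(10,24): clear
  edge (10,24)–(0,23): clear
  midpoint (9,10) outside
  → clear
Obstacle 3 [(1,4) (2,1) (11,4) (4,10)]:
  edge (1,4)–(2,1): clear
  edge (2,1)–(11,4): clear
  edge (11,4)–(4,10): clear
  edge (4,10)–(1,4): clear
  midpoint (9,10) outside
  → clear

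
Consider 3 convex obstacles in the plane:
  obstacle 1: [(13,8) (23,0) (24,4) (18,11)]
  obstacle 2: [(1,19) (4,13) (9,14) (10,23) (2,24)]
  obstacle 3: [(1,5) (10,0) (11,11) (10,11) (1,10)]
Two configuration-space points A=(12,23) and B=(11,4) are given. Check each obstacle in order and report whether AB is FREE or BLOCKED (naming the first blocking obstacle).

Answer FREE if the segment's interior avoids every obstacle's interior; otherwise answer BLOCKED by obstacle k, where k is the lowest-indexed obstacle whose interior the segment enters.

FREE

Obstacle 1 [(13,8) (23,0) (24,4) (18,11)]:
  edge (13,8)–(23,0): clear
  edge (23,0)–(24,4): clear
  edge (24,4)–(18,11): clear
  edge (18,11)–(13,8): clear
  midpoint (23/2,27/2) outside
  → clear
Obstacle 2 [(1,19) (4,13) (9,14) (10,23) (2,24)]:
  edge (1,19)–(4,13): clear
  edge (4,13)–(9,14): clear
  edge (9,14)–(10,23): clear
  edge (10,23)–(2,24): clear
  edge (2,24)–(1,19): clear
  midpoint (23/2,27/2) outside
  → clear
Obstacle 3 [(1,5) (10,0) (11,11) (10,11) (1,10)]:
  edge (1,5)–(10,0): clear
  edge (10,0)–(11,11): clear
  edge (11,11)–(10,11): clear
  edge (10,11)–(1,10): clear
  edge (1,10)–(1,5): clear
  midpoint (23/2,27/2) outside
  → clear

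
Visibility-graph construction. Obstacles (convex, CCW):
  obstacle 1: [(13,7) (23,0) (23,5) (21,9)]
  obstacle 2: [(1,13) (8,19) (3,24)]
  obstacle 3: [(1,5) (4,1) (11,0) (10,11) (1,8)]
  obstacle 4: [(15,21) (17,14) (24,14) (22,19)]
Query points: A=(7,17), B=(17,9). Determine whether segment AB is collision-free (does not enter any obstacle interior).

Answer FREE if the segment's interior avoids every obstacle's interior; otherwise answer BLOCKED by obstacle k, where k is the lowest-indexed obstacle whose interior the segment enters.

FREE

Obstacle 1 [(13,7) (23,0) (23,5) (21,9)]:
  edge (13,7)–(23,0): clear
  edge (23,0)–(23,5): clear
  edge (23,5)–(21,9): clear
  edge (21,9)–(13,7): clear
  midpoint (12,13) outside
  → clear
Obstacle 2 [(1,13) (8,19) (3,24)]:
  edge (1,13)–(8,19): clear
  edge (8,19)–(3,24): clear
  edge (3,24)–(1,13): clear
  midpoint (12,13) outside
  → clear
Obstacle 3 [(1,5) (4,1) (11,0) (10,11) (1,8)]:
  edge (1,5)–(4,1): clear
  edge (4,1)–(11,0): clear
  edge (11,0)–(10,11): clear
  edge (10,11)–(1,8): clear
  edge (1,8)–(1,5): clear
  midpoint (12,13) outside
  → clear
Obstacle 4 [(15,21) (17,14) (24,14) (22,19)]:
  edge (15,21)–(17,14): clear
  edge (17,14)–(24,14): clear
  edge (24,14)–(22,19): clear
  edge (22,19)–(15,21): clear
  midpoint (12,13) outside
  → clear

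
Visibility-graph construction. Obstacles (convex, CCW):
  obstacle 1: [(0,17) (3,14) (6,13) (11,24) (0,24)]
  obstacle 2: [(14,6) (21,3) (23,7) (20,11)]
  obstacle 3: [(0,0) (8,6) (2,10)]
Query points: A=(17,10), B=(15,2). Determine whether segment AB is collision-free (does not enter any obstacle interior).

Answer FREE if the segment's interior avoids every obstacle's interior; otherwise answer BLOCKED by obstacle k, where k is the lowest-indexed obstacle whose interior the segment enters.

Obstacle 1 [(0,17) (3,14) (6,13) (11,24) (0,24)]:
  edge (0,17)–(3,14): clear
  edge (3,14)–(6,13): clear
  edge (6,13)–(11,24): clear
  edge (11,24)–(0,24): clear
  edge (0,24)–(0,17): clear
  midpoint (16,6) outside
  → clear
Obstacle 2 [(14,6) (21,3) (23,7) (20,11)]:
  edge (14,6)–(21,3): crosses AB
  edge (21,3)–(23,7): clear
  edge (23,7)–(20,11): clear
  edge (20,11)–(14,6): crosses AB
  → BLOCKED
Obstacle 3 [(0,0) (8,6) (2,10)]:
  edge (0,0)–(8,6): clear
  edge (8,6)–(2,10): clear
  edge (2,10)–(0,0): clear
  midpoint (16,6) outside
  → clear

BLOCKED by obstacle 2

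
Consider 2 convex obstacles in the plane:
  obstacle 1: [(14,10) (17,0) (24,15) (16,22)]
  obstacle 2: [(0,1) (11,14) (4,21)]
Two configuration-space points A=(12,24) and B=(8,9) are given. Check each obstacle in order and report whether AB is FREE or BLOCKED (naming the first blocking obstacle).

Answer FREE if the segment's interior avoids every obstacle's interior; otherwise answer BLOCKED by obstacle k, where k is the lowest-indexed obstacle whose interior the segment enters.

Obstacle 1 [(14,10) (17,0) (24,15) (16,22)]:
  edge (14,10)–(17,0): clear
  edge (17,0)–(24,15): clear
  edge (24,15)–(16,22): clear
  edge (16,22)–(14,10): clear
  midpoint (10,33/2) outside
  → clear
Obstacle 2 [(0,1) (11,14) (4,21)]:
  edge (0,1)–(11,14): crosses AB
  edge (11,14)–(4,21): crosses AB
  edge (4,21)–(0,1): clear
  → BLOCKED

BLOCKED by obstacle 2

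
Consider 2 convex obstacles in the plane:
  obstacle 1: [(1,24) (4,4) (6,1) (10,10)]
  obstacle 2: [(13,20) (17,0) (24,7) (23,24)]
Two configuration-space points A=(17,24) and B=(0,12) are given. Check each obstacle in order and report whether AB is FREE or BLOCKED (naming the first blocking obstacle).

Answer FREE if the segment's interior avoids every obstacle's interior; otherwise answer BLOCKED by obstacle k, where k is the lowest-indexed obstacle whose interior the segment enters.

Obstacle 1 [(1,24) (4,4) (6,1) (10,10)]:
  edge (1,24)–(4,4): crosses AB
  edge (4,4)–(6,1): clear
  edge (6,1)–(10,10): clear
  edge (10,10)–(1,24): crosses AB
  → BLOCKED
Obstacle 2 [(13,20) (17,0) (24,7) (23,24)]:
  edge (13,20)–(17,0): clear
  edge (17,0)–(24,7): clear
  edge (24,7)–(23,24): clear
  edge (23,24)–(13,20): clear
  midpoint (17/2,18) outside
  → clear

BLOCKED by obstacle 1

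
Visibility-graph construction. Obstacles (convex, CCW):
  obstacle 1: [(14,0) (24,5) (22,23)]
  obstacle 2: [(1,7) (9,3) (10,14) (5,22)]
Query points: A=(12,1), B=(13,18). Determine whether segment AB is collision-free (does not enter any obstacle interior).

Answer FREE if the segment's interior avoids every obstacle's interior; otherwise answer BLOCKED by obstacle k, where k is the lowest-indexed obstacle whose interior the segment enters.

Obstacle 1 [(14,0) (24,5) (22,23)]:
  edge (14,0)–(24,5): clear
  edge (24,5)–(22,23): clear
  edge (22,23)–(14,0): clear
  midpoint (25/2,19/2) outside
  → clear
Obstacle 2 [(1,7) (9,3) (10,14) (5,22)]:
  edge (1,7)–(9,3): clear
  edge (9,3)–(10,14): clear
  edge (10,14)–(5,22): clear
  edge (5,22)–(1,7): clear
  midpoint (25/2,19/2) outside
  → clear

FREE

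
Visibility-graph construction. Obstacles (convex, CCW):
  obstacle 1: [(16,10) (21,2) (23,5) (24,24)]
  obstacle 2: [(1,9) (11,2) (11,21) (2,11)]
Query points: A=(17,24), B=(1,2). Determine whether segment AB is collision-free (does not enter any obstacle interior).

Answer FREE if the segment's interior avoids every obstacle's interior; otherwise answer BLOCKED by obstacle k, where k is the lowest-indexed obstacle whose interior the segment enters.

Obstacle 1 [(16,10) (21,2) (23,5) (24,24)]:
  edge (16,10)–(21,2): clear
  edge (21,2)–(23,5): clear
  edge (23,5)–(24,24): clear
  edge (24,24)–(16,10): clear
  midpoint (9,13) outside
  → clear
Obstacle 2 [(1,9) (11,2) (11,21) (2,11)]:
  edge (1,9)–(11,2): crosses AB
  edge (11,2)–(11,21): crosses AB
  edge (11,21)–(2,11): clear
  edge (2,11)–(1,9): clear
  → BLOCKED

BLOCKED by obstacle 2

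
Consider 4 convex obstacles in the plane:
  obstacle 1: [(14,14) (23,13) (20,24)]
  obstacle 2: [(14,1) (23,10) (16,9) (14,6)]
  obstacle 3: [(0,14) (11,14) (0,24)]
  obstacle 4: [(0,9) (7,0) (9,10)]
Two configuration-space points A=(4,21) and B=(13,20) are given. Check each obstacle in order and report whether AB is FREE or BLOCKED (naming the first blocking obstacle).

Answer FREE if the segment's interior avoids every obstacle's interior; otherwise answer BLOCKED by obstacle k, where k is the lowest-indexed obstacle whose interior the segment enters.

Obstacle 1 [(14,14) (23,13) (20,24)]:
  edge (14,14)–(23,13): clear
  edge (23,13)–(20,24): clear
  edge (20,24)–(14,14): clear
  midpoint (17/2,41/2) outside
  → clear
Obstacle 2 [(14,1) (23,10) (16,9) (14,6)]:
  edge (14,1)–(23,10): clear
  edge (23,10)–(16,9): clear
  edge (16,9)–(14,6): clear
  edge (14,6)–(14,1): clear
  midpoint (17/2,41/2) outside
  → clear
Obstacle 3 [(0,14) (11,14) (0,24)]:
  edge (0,14)–(11,14): clear
  edge (11,14)–(0,24): clear
  edge (0,24)–(0,14): clear
  midpoint (17/2,41/2) outside
  → clear
Obstacle 4 [(0,9) (7,0) (9,10)]:
  edge (0,9)–(7,0): clear
  edge (7,0)–(9,10): clear
  edge (9,10)–(0,9): clear
  midpoint (17/2,41/2) outside
  → clear

FREE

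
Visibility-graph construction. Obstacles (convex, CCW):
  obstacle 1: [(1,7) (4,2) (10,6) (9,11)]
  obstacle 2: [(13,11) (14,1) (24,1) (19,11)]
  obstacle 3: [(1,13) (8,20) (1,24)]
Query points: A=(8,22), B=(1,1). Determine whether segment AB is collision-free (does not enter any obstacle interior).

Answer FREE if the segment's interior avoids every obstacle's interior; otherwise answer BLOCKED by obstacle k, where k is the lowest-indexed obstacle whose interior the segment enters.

BLOCKED by obstacle 1

Obstacle 1 [(1,7) (4,2) (10,6) (9,11)]:
  edge (1,7)–(4,2): crosses AB
  edge (4,2)–(10,6): clear
  edge (10,6)–(9,11): clear
  edge (9,11)–(1,7): crosses AB
  → BLOCKED
Obstacle 2 [(13,11) (14,1) (24,1) (19,11)]:
  edge (13,11)–(14,1): clear
  edge (14,1)–(24,1): clear
  edge (24,1)–(19,11): clear
  edge (19,11)–(13,11): clear
  midpoint (9/2,23/2) outside
  → clear
Obstacle 3 [(1,13) (8,20) (1,24)]:
  edge (1,13)–(8,20): crosses AB
  edge (8,20)–(1,24): crosses AB
  edge (1,24)–(1,13): clear
  → BLOCKED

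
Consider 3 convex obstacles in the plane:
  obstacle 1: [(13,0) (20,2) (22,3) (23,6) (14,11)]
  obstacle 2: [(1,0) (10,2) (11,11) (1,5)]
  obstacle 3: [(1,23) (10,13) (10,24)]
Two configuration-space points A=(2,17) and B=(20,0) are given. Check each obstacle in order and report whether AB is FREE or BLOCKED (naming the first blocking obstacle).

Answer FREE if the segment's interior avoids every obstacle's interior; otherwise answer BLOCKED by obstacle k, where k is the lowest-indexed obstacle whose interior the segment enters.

Obstacle 1 [(13,0) (20,2) (22,3) (23,6) (14,11)]:
  edge (13,0)–(20,2): crosses AB
  edge (20,2)–(22,3): clear
  edge (22,3)–(23,6): clear
  edge (23,6)–(14,11): clear
  edge (14,11)–(13,0): crosses AB
  → BLOCKED
Obstacle 2 [(1,0) (10,2) (11,11) (1,5)]:
  edge (1,0)–(10,2): clear
  edge (10,2)–(11,11): crosses AB
  edge (11,11)–(1,5): crosses AB
  edge (1,5)–(1,0): clear
  → BLOCKED
Obstacle 3 [(1,23) (10,13) (10,24)]:
  edge (1,23)–(10,13): clear
  edge (10,13)–(10,24): clear
  edge (10,24)–(1,23): clear
  midpoint (11,17/2) outside
  → clear

BLOCKED by obstacle 1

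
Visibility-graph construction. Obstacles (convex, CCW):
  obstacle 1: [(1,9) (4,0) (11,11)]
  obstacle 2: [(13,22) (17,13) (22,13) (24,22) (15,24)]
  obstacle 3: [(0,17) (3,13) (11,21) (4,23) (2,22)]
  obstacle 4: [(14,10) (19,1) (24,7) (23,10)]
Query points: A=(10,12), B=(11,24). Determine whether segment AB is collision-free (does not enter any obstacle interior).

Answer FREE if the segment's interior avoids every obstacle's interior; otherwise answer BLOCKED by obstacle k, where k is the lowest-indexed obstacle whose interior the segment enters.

Obstacle 1 [(1,9) (4,0) (11,11)]:
  edge (1,9)–(4,0): clear
  edge (4,0)–(11,11): clear
  edge (11,11)–(1,9): clear
  midpoint (21/2,18) outside
  → clear
Obstacle 2 [(13,22) (17,13) (22,13) (24,22) (15,24)]:
  edge (13,22)–(17,13): clear
  edge (17,13)–(22,13): clear
  edge (22,13)–(24,22): clear
  edge (24,22)–(15,24): clear
  edge (15,24)–(13,22): clear
  midpoint (21/2,18) outside
  → clear
Obstacle 3 [(0,17) (3,13) (11,21) (4,23) (2,22)]:
  edge (0,17)–(3,13): clear
  edge (3,13)–(11,21): crosses AB
  edge (11,21)–(4,23): crosses AB
  edge (4,23)–(2,22): clear
  edge (2,22)–(0,17): clear
  → BLOCKED
Obstacle 4 [(14,10) (19,1) (24,7) (23,10)]:
  edge (14,10)–(19,1): clear
  edge (19,1)–(24,7): clear
  edge (24,7)–(23,10): clear
  edge (23,10)–(14,10): clear
  midpoint (21/2,18) outside
  → clear

BLOCKED by obstacle 3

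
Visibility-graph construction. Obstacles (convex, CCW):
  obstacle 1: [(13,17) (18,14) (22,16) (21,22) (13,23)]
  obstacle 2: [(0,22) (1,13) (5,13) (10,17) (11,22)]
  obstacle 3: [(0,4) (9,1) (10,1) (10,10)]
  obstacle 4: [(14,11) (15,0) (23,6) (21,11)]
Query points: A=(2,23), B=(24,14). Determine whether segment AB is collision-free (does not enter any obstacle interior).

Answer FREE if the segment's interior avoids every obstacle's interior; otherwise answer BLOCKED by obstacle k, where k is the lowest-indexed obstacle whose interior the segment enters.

Obstacle 1 [(13,17) (18,14) (22,16) (21,22) (13,23)]:
  edge (13,17)–(18,14): clear
  edge (18,14)–(22,16): crosses AB
  edge (22,16)–(21,22): clear
  edge (21,22)–(13,23): clear
  edge (13,23)–(13,17): crosses AB
  → BLOCKED
Obstacle 2 [(0,22) (1,13) (5,13) (10,17) (11,22)]:
  edge (0,22)–(1,13): clear
  edge (1,13)–(5,13): clear
  edge (5,13)–(10,17): clear
  edge (10,17)–(11,22): crosses AB
  edge (11,22)–(0,22): crosses AB
  → BLOCKED
Obstacle 3 [(0,4) (9,1) (10,1) (10,10)]:
  edge (0,4)–(9,1): clear
  edge (9,1)–(10,1): clear
  edge (10,1)–(10,10): clear
  edge (10,10)–(0,4): clear
  midpoint (13,37/2) outside
  → clear
Obstacle 4 [(14,11) (15,0) (23,6) (21,11)]:
  edge (14,11)–(15,0): clear
  edge (15,0)–(23,6): clear
  edge (23,6)–(21,11): clear
  edge (21,11)–(14,11): clear
  midpoint (13,37/2) outside
  → clear

BLOCKED by obstacle 1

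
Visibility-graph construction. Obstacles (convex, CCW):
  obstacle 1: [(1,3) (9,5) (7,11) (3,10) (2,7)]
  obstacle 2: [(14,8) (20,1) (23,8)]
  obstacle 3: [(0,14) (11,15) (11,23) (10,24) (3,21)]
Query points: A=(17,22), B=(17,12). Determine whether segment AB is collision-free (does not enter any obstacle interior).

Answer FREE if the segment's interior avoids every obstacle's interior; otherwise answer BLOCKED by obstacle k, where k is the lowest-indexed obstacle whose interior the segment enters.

FREE

Obstacle 1 [(1,3) (9,5) (7,11) (3,10) (2,7)]:
  edge (1,3)–(9,5): clear
  edge (9,5)–(7,11): clear
  edge (7,11)–(3,10): clear
  edge (3,10)–(2,7): clear
  edge (2,7)–(1,3): clear
  midpoint (17,17) outside
  → clear
Obstacle 2 [(14,8) (20,1) (23,8)]:
  edge (14,8)–(20,1): clear
  edge (20,1)–(23,8): clear
  edge (23,8)–(14,8): clear
  midpoint (17,17) outside
  → clear
Obstacle 3 [(0,14) (11,15) (11,23) (10,24) (3,21)]:
  edge (0,14)–(11,15): clear
  edge (11,15)–(11,23): clear
  edge (11,23)–(10,24): clear
  edge (10,24)–(3,21): clear
  edge (3,21)–(0,14): clear
  midpoint (17,17) outside
  → clear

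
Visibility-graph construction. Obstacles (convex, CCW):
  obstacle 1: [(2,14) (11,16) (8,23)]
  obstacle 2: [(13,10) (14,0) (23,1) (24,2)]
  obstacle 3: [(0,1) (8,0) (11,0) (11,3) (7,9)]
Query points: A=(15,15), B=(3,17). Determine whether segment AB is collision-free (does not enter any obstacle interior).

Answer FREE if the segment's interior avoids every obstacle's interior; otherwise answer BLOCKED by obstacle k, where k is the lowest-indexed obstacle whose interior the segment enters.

BLOCKED by obstacle 1

Obstacle 1 [(2,14) (11,16) (8,23)]:
  edge (2,14)–(11,16): crosses AB
  edge (11,16)–(8,23): clear
  edge (8,23)–(2,14): crosses AB
  → BLOCKED
Obstacle 2 [(13,10) (14,0) (23,1) (24,2)]:
  edge (13,10)–(14,0): clear
  edge (14,0)–(23,1): clear
  edge (23,1)–(24,2): clear
  edge (24,2)–(13,10): clear
  midpoint (9,16) outside
  → clear
Obstacle 3 [(0,1) (8,0) (11,0) (11,3) (7,9)]:
  edge (0,1)–(8,0): clear
  edge (8,0)–(11,0): clear
  edge (11,0)–(11,3): clear
  edge (11,3)–(7,9): clear
  edge (7,9)–(0,1): clear
  midpoint (9,16) outside
  → clear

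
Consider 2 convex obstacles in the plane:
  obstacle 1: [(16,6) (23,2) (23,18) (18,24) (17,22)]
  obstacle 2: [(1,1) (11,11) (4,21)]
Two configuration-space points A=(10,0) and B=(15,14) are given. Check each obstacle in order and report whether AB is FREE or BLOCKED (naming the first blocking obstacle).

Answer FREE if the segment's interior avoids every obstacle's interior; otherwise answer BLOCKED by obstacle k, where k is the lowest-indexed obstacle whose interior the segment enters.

Obstacle 1 [(16,6) (23,2) (23,18) (18,24) (17,22)]:
  edge (16,6)–(23,2): clear
  edge (23,2)–(23,18): clear
  edge (23,18)–(18,24): clear
  edge (18,24)–(17,22): clear
  edge (17,22)–(16,6): clear
  midpoint (25/2,7) outside
  → clear
Obstacle 2 [(1,1) (11,11) (4,21)]:
  edge (1,1)–(11,11): clear
  edge (11,11)–(4,21): clear
  edge (4,21)–(1,1): clear
  midpoint (25/2,7) outside
  → clear

FREE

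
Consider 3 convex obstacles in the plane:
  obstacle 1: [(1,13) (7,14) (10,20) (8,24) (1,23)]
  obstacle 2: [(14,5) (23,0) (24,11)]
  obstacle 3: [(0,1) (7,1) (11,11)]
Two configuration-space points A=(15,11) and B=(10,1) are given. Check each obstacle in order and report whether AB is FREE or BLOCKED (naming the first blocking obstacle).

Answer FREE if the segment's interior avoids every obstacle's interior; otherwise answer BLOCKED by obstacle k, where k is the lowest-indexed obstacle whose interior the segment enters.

Obstacle 1 [(1,13) (7,14) (10,20) (8,24) (1,23)]:
  edge (1,13)–(7,14): clear
  edge (7,14)–(10,20): clear
  edge (10,20)–(8,24): clear
  edge (8,24)–(1,23): clear
  edge (1,23)–(1,13): clear
  midpoint (25/2,6) outside
  → clear
Obstacle 2 [(14,5) (23,0) (24,11)]:
  edge (14,5)–(23,0): clear
  edge (23,0)–(24,11): clear
  edge (24,11)–(14,5): clear
  midpoint (25/2,6) outside
  → clear
Obstacle 3 [(0,1) (7,1) (11,11)]:
  edge (0,1)–(7,1): clear
  edge (7,1)–(11,11): clear
  edge (11,11)–(0,1): clear
  midpoint (25/2,6) outside
  → clear

FREE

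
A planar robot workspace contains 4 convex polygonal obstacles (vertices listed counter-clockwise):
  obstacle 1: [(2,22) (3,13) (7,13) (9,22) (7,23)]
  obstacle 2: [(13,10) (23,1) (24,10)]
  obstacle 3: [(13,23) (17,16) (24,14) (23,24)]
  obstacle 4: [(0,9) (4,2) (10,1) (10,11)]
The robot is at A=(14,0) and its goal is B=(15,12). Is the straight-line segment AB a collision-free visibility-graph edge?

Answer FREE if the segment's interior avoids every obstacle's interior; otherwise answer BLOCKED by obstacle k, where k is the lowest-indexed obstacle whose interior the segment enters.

Obstacle 1 [(2,22) (3,13) (7,13) (9,22) (7,23)]:
  edge (2,22)–(3,13): clear
  edge (3,13)–(7,13): clear
  edge (7,13)–(9,22): clear
  edge (9,22)–(7,23): clear
  edge (7,23)–(2,22): clear
  midpoint (29/2,6) outside
  → clear
Obstacle 2 [(13,10) (23,1) (24,10)]:
  edge (13,10)–(23,1): crosses AB
  edge (23,1)–(24,10): clear
  edge (24,10)–(13,10): crosses AB
  → BLOCKED
Obstacle 3 [(13,23) (17,16) (24,14) (23,24)]:
  edge (13,23)–(17,16): clear
  edge (17,16)–(24,14): clear
  edge (24,14)–(23,24): clear
  edge (23,24)–(13,23): clear
  midpoint (29/2,6) outside
  → clear
Obstacle 4 [(0,9) (4,2) (10,1) (10,11)]:
  edge (0,9)–(4,2): clear
  edge (4,2)–(10,1): clear
  edge (10,1)–(10,11): clear
  edge (10,11)–(0,9): clear
  midpoint (29/2,6) outside
  → clear

BLOCKED by obstacle 2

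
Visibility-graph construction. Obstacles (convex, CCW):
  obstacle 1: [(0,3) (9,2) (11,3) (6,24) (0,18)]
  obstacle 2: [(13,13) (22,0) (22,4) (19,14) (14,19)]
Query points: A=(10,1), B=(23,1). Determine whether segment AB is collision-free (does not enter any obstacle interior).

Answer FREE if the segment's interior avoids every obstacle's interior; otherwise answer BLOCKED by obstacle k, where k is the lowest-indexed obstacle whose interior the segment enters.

BLOCKED by obstacle 2

Obstacle 1 [(0,3) (9,2) (11,3) (6,24) (0,18)]:
  edge (0,3)–(9,2): clear
  edge (9,2)–(11,3): clear
  edge (11,3)–(6,24): clear
  edge (6,24)–(0,18): clear
  edge (0,18)–(0,3): clear
  midpoint (33/2,1) outside
  → clear
Obstacle 2 [(13,13) (22,0) (22,4) (19,14) (14,19)]:
  edge (13,13)–(22,0): crosses AB
  edge (22,0)–(22,4): crosses AB
  edge (22,4)–(19,14): clear
  edge (19,14)–(14,19): clear
  edge (14,19)–(13,13): clear
  → BLOCKED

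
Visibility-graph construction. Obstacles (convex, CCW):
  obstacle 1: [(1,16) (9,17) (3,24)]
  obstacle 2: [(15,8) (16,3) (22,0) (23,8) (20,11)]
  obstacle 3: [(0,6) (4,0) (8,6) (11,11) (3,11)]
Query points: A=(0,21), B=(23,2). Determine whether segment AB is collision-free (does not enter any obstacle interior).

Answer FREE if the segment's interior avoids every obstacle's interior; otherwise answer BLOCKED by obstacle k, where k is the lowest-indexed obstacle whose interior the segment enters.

BLOCKED by obstacle 1

Obstacle 1 [(1,16) (9,17) (3,24)]:
  edge (1,16)–(9,17): crosses AB
  edge (9,17)–(3,24): clear
  edge (3,24)–(1,16): crosses AB
  → BLOCKED
Obstacle 2 [(15,8) (16,3) (22,0) (23,8) (20,11)]:
  edge (15,8)–(16,3): clear
  edge (16,3)–(22,0): clear
  edge (22,0)–(23,8): crosses AB
  edge (23,8)–(20,11): clear
  edge (20,11)–(15,8): crosses AB
  → BLOCKED
Obstacle 3 [(0,6) (4,0) (8,6) (11,11) (3,11)]:
  edge (0,6)–(4,0): clear
  edge (4,0)–(8,6): clear
  edge (8,6)–(11,11): clear
  edge (11,11)–(3,11): clear
  edge (3,11)–(0,6): clear
  midpoint (23/2,23/2) outside
  → clear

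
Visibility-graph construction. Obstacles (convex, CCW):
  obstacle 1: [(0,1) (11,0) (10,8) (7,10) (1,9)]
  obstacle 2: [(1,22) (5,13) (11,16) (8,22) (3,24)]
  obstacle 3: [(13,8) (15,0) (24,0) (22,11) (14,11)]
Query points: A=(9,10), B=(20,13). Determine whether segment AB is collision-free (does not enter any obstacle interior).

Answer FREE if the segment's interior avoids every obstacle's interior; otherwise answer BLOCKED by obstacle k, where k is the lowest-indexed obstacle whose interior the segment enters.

Obstacle 1 [(0,1) (11,0) (10,8) (7,10) (1,9)]:
  edge (0,1)–(11,0): clear
  edge (11,0)–(10,8): clear
  edge (10,8)–(7,10): clear
  edge (7,10)–(1,9): clear
  edge (1,9)–(0,1): clear
  midpoint (29/2,23/2) outside
  → clear
Obstacle 2 [(1,22) (5,13) (11,16) (8,22) (3,24)]:
  edge (1,22)–(5,13): clear
  edge (5,13)–(11,16): clear
  edge (11,16)–(8,22): clear
  edge (8,22)–(3,24): clear
  edge (3,24)–(1,22): clear
  midpoint (29/2,23/2) outside
  → clear
Obstacle 3 [(13,8) (15,0) (24,0) (22,11) (14,11)]:
  edge (13,8)–(15,0): clear
  edge (15,0)–(24,0): clear
  edge (24,0)–(22,11): clear
  edge (22,11)–(14,11): clear
  edge (14,11)–(13,8): clear
  midpoint (29/2,23/2) outside
  → clear

FREE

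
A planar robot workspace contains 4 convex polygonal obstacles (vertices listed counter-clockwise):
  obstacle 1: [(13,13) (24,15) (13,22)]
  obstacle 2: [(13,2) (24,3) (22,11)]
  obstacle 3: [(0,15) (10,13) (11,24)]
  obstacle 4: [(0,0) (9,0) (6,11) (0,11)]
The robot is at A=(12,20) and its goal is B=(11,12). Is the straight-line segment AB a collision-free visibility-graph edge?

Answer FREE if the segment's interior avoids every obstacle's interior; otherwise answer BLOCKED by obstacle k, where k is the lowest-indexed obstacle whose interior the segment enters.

FREE

Obstacle 1 [(13,13) (24,15) (13,22)]:
  edge (13,13)–(24,15): clear
  edge (24,15)–(13,22): clear
  edge (13,22)–(13,13): clear
  midpoint (23/2,16) outside
  → clear
Obstacle 2 [(13,2) (24,3) (22,11)]:
  edge (13,2)–(24,3): clear
  edge (24,3)–(22,11): clear
  edge (22,11)–(13,2): clear
  midpoint (23/2,16) outside
  → clear
Obstacle 3 [(0,15) (10,13) (11,24)]:
  edge (0,15)–(10,13): clear
  edge (10,13)–(11,24): clear
  edge (11,24)–(0,15): clear
  midpoint (23/2,16) outside
  → clear
Obstacle 4 [(0,0) (9,0) (6,11) (0,11)]:
  edge (0,0)–(9,0): clear
  edge (9,0)–(6,11): clear
  edge (6,11)–(0,11): clear
  edge (0,11)–(0,0): clear
  midpoint (23/2,16) outside
  → clear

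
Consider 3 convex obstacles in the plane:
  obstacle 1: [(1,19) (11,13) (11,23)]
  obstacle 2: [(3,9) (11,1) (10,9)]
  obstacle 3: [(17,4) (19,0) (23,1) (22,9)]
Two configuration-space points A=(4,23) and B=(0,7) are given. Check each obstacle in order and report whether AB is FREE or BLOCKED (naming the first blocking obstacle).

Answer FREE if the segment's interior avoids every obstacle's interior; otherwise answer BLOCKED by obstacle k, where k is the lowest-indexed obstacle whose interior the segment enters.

BLOCKED by obstacle 1

Obstacle 1 [(1,19) (11,13) (11,23)]:
  edge (1,19)–(11,13): crosses AB
  edge (11,13)–(11,23): clear
  edge (11,23)–(1,19): crosses AB
  → BLOCKED
Obstacle 2 [(3,9) (11,1) (10,9)]:
  edge (3,9)–(11,1): clear
  edge (11,1)–(10,9): clear
  edge (10,9)–(3,9): clear
  midpoint (2,15) outside
  → clear
Obstacle 3 [(17,4) (19,0) (23,1) (22,9)]:
  edge (17,4)–(19,0): clear
  edge (19,0)–(23,1): clear
  edge (23,1)–(22,9): clear
  edge (22,9)–(17,4): clear
  midpoint (2,15) outside
  → clear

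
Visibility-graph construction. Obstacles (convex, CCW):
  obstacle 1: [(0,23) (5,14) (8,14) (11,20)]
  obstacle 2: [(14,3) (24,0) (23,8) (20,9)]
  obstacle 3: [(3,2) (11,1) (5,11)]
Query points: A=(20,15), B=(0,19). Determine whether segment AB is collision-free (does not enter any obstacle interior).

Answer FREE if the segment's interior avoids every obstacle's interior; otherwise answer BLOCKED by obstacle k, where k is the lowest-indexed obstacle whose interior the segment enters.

BLOCKED by obstacle 1

Obstacle 1 [(0,23) (5,14) (8,14) (11,20)]:
  edge (0,23)–(5,14): crosses AB
  edge (5,14)–(8,14): clear
  edge (8,14)–(11,20): crosses AB
  edge (11,20)–(0,23): clear
  → BLOCKED
Obstacle 2 [(14,3) (24,0) (23,8) (20,9)]:
  edge (14,3)–(24,0): clear
  edge (24,0)–(23,8): clear
  edge (23,8)–(20,9): clear
  edge (20,9)–(14,3): clear
  midpoint (10,17) outside
  → clear
Obstacle 3 [(3,2) (11,1) (5,11)]:
  edge (3,2)–(11,1): clear
  edge (11,1)–(5,11): clear
  edge (5,11)–(3,2): clear
  midpoint (10,17) outside
  → clear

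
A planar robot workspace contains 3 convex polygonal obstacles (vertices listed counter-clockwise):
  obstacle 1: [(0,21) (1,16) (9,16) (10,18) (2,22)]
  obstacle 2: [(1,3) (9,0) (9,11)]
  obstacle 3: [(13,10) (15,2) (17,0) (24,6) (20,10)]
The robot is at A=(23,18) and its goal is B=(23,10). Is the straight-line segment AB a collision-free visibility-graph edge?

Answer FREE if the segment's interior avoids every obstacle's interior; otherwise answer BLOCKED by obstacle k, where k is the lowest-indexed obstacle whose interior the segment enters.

FREE

Obstacle 1 [(0,21) (1,16) (9,16) (10,18) (2,22)]:
  edge (0,21)–(1,16): clear
  edge (1,16)–(9,16): clear
  edge (9,16)–(10,18): clear
  edge (10,18)–(2,22): clear
  edge (2,22)–(0,21): clear
  midpoint (23,14) outside
  → clear
Obstacle 2 [(1,3) (9,0) (9,11)]:
  edge (1,3)–(9,0): clear
  edge (9,0)–(9,11): clear
  edge (9,11)–(1,3): clear
  midpoint (23,14) outside
  → clear
Obstacle 3 [(13,10) (15,2) (17,0) (24,6) (20,10)]:
  edge (13,10)–(15,2): clear
  edge (15,2)–(17,0): clear
  edge (17,0)–(24,6): clear
  edge (24,6)–(20,10): clear
  edge (20,10)–(13,10): clear
  midpoint (23,14) outside
  → clear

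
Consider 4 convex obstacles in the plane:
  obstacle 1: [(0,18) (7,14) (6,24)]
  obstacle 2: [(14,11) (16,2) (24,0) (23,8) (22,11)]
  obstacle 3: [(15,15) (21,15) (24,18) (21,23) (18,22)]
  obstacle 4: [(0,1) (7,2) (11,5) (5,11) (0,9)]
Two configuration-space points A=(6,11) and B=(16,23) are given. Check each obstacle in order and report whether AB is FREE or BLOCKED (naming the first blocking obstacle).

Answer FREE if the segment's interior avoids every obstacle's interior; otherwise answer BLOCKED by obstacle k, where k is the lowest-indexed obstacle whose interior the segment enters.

Obstacle 1 [(0,18) (7,14) (6,24)]:
  edge (0,18)–(7,14): clear
  edge (7,14)–(6,24): clear
  edge (6,24)–(0,18): clear
  midpoint (11,17) outside
  → clear
Obstacle 2 [(14,11) (16,2) (24,0) (23,8) (22,11)]:
  edge (14,11)–(16,2): clear
  edge (16,2)–(24,0): clear
  edge (24,0)–(23,8): clear
  edge (23,8)–(22,11): clear
  edge (22,11)–(14,11): clear
  midpoint (11,17) outside
  → clear
Obstacle 3 [(15,15) (21,15) (24,18) (21,23) (18,22)]:
  edge (15,15)–(21,15): clear
  edge (21,15)–(24,18): clear
  edge (24,18)–(21,23): clear
  edge (21,23)–(18,22): clear
  edge (18,22)–(15,15): clear
  midpoint (11,17) outside
  → clear
Obstacle 4 [(0,1) (7,2) (11,5) (5,11) (0,9)]:
  edge (0,1)–(7,2): clear
  edge (7,2)–(11,5): clear
  edge (11,5)–(5,11): clear
  edge (5,11)–(0,9): clear
  edge (0,9)–(0,1): clear
  midpoint (11,17) outside
  → clear

FREE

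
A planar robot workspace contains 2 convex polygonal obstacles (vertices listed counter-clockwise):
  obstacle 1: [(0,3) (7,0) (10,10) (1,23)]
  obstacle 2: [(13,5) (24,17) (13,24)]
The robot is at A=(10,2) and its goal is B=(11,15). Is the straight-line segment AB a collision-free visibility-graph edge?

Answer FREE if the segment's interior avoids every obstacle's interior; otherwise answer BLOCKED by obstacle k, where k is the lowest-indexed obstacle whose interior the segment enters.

FREE

Obstacle 1 [(0,3) (7,0) (10,10) (1,23)]:
  edge (0,3)–(7,0): clear
  edge (7,0)–(10,10): clear
  edge (10,10)–(1,23): clear
  edge (1,23)–(0,3): clear
  midpoint (21/2,17/2) outside
  → clear
Obstacle 2 [(13,5) (24,17) (13,24)]:
  edge (13,5)–(24,17): clear
  edge (24,17)–(13,24): clear
  edge (13,24)–(13,5): clear
  midpoint (21/2,17/2) outside
  → clear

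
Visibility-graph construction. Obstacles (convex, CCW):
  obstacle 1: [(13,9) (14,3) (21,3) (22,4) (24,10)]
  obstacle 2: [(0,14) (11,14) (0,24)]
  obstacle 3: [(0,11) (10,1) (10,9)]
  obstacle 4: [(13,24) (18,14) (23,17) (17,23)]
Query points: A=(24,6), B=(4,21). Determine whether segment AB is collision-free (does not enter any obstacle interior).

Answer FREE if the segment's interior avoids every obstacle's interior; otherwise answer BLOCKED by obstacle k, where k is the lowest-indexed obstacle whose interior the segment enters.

Obstacle 1 [(13,9) (14,3) (21,3) (22,4) (24,10)]:
  edge (13,9)–(14,3): clear
  edge (14,3)–(21,3): clear
  edge (21,3)–(22,4): clear
  edge (22,4)–(24,10): crosses AB
  edge (24,10)–(13,9): crosses AB
  → BLOCKED
Obstacle 2 [(0,14) (11,14) (0,24)]:
  edge (0,14)–(11,14): clear
  edge (11,14)–(0,24): clear
  edge (0,24)–(0,14): clear
  midpoint (14,27/2) outside
  → clear
Obstacle 3 [(0,11) (10,1) (10,9)]:
  edge (0,11)–(10,1): clear
  edge (10,1)–(10,9): clear
  edge (10,9)–(0,11): clear
  midpoint (14,27/2) outside
  → clear
Obstacle 4 [(13,24) (18,14) (23,17) (17,23)]:
  edge (13,24)–(18,14): clear
  edge (18,14)–(23,17): clear
  edge (23,17)–(17,23): clear
  edge (17,23)–(13,24): clear
  midpoint (14,27/2) outside
  → clear

BLOCKED by obstacle 1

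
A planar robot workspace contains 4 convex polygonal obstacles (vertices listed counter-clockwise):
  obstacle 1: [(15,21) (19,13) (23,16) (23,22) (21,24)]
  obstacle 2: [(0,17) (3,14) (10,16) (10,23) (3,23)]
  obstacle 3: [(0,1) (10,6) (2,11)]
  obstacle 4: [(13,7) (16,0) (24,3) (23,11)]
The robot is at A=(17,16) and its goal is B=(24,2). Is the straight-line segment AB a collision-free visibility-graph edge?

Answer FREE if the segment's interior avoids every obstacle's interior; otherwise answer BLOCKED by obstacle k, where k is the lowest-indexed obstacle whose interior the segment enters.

BLOCKED by obstacle 4

Obstacle 1 [(15,21) (19,13) (23,16) (23,22) (21,24)]:
  edge (15,21)–(19,13): clear
  edge (19,13)–(23,16): clear
  edge (23,16)–(23,22): clear
  edge (23,22)–(21,24): clear
  edge (21,24)–(15,21): clear
  midpoint (41/2,9) outside
  → clear
Obstacle 2 [(0,17) (3,14) (10,16) (10,23) (3,23)]:
  edge (0,17)–(3,14): clear
  edge (3,14)–(10,16): clear
  edge (10,16)–(10,23): clear
  edge (10,23)–(3,23): clear
  edge (3,23)–(0,17): clear
  midpoint (41/2,9) outside
  → clear
Obstacle 3 [(0,1) (10,6) (2,11)]:
  edge (0,1)–(10,6): clear
  edge (10,6)–(2,11): clear
  edge (2,11)–(0,1): clear
  midpoint (41/2,9) outside
  → clear
Obstacle 4 [(13,7) (16,0) (24,3) (23,11)]:
  edge (13,7)–(16,0): clear
  edge (16,0)–(24,3): crosses AB
  edge (24,3)–(23,11): clear
  edge (23,11)–(13,7): crosses AB
  → BLOCKED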